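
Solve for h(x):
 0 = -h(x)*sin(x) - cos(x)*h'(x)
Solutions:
 h(x) = C1*cos(x)


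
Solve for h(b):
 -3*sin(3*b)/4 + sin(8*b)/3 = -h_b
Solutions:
 h(b) = C1 - cos(3*b)/4 + cos(8*b)/24


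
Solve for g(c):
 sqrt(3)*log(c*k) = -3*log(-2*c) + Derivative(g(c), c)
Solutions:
 g(c) = C1 + c*(sqrt(3)*log(-k) - 3 - sqrt(3) + 3*log(2)) + c*(sqrt(3) + 3)*log(-c)


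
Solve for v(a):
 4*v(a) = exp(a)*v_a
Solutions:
 v(a) = C1*exp(-4*exp(-a))


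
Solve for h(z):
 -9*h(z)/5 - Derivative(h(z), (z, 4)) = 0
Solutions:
 h(z) = (C1*sin(5^(3/4)*sqrt(6)*z/10) + C2*cos(5^(3/4)*sqrt(6)*z/10))*exp(-5^(3/4)*sqrt(6)*z/10) + (C3*sin(5^(3/4)*sqrt(6)*z/10) + C4*cos(5^(3/4)*sqrt(6)*z/10))*exp(5^(3/4)*sqrt(6)*z/10)


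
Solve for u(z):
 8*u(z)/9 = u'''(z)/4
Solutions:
 u(z) = C3*exp(2*2^(2/3)*3^(1/3)*z/3) + (C1*sin(2^(2/3)*3^(5/6)*z/3) + C2*cos(2^(2/3)*3^(5/6)*z/3))*exp(-2^(2/3)*3^(1/3)*z/3)


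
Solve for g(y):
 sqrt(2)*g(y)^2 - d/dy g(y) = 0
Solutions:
 g(y) = -1/(C1 + sqrt(2)*y)


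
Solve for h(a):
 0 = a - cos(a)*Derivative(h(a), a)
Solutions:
 h(a) = C1 + Integral(a/cos(a), a)


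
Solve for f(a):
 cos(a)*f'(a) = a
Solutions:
 f(a) = C1 + Integral(a/cos(a), a)


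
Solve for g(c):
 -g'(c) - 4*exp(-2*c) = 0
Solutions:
 g(c) = C1 + 2*exp(-2*c)


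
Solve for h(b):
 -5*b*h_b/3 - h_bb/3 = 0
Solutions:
 h(b) = C1 + C2*erf(sqrt(10)*b/2)


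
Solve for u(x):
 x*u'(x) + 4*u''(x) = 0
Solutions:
 u(x) = C1 + C2*erf(sqrt(2)*x/4)


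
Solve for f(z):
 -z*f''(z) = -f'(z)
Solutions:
 f(z) = C1 + C2*z^2


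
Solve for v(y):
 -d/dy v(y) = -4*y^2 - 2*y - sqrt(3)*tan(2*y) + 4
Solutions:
 v(y) = C1 + 4*y^3/3 + y^2 - 4*y - sqrt(3)*log(cos(2*y))/2


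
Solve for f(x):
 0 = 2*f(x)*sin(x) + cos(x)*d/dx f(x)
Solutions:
 f(x) = C1*cos(x)^2


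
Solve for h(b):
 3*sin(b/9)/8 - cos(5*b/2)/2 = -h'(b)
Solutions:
 h(b) = C1 + sin(5*b/2)/5 + 27*cos(b/9)/8


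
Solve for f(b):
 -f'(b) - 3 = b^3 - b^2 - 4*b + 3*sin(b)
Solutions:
 f(b) = C1 - b^4/4 + b^3/3 + 2*b^2 - 3*b + 3*cos(b)


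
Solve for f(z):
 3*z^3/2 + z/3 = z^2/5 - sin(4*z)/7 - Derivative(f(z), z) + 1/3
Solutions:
 f(z) = C1 - 3*z^4/8 + z^3/15 - z^2/6 + z/3 + cos(4*z)/28


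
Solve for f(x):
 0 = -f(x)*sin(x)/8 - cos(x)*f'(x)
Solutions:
 f(x) = C1*cos(x)^(1/8)


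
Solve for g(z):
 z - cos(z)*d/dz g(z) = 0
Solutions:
 g(z) = C1 + Integral(z/cos(z), z)


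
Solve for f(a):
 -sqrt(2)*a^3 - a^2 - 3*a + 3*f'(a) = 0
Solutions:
 f(a) = C1 + sqrt(2)*a^4/12 + a^3/9 + a^2/2


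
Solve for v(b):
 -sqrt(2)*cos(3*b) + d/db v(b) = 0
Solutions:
 v(b) = C1 + sqrt(2)*sin(3*b)/3


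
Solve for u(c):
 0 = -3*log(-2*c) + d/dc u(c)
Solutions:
 u(c) = C1 + 3*c*log(-c) + 3*c*(-1 + log(2))


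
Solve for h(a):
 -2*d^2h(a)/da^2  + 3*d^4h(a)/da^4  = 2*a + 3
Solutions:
 h(a) = C1 + C2*a + C3*exp(-sqrt(6)*a/3) + C4*exp(sqrt(6)*a/3) - a^3/6 - 3*a^2/4


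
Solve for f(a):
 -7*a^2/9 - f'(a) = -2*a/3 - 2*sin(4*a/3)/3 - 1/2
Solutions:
 f(a) = C1 - 7*a^3/27 + a^2/3 + a/2 - cos(4*a/3)/2


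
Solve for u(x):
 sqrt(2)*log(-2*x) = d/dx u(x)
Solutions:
 u(x) = C1 + sqrt(2)*x*log(-x) + sqrt(2)*x*(-1 + log(2))


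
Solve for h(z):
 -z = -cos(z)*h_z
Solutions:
 h(z) = C1 + Integral(z/cos(z), z)


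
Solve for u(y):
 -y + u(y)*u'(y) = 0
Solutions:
 u(y) = -sqrt(C1 + y^2)
 u(y) = sqrt(C1 + y^2)


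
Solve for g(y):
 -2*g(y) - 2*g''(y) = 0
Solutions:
 g(y) = C1*sin(y) + C2*cos(y)


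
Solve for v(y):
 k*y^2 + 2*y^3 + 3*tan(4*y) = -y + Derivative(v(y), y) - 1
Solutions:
 v(y) = C1 + k*y^3/3 + y^4/2 + y^2/2 + y - 3*log(cos(4*y))/4


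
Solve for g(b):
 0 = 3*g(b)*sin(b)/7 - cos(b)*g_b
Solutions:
 g(b) = C1/cos(b)^(3/7)


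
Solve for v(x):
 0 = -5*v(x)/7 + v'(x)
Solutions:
 v(x) = C1*exp(5*x/7)


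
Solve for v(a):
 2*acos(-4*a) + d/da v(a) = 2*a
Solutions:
 v(a) = C1 + a^2 - 2*a*acos(-4*a) - sqrt(1 - 16*a^2)/2


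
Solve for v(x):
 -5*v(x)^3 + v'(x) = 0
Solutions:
 v(x) = -sqrt(2)*sqrt(-1/(C1 + 5*x))/2
 v(x) = sqrt(2)*sqrt(-1/(C1 + 5*x))/2


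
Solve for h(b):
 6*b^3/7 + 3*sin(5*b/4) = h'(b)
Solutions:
 h(b) = C1 + 3*b^4/14 - 12*cos(5*b/4)/5


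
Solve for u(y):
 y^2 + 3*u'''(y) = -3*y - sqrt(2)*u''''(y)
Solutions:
 u(y) = C1 + C2*y + C3*y^2 + C4*exp(-3*sqrt(2)*y/2) - y^5/180 + y^4*(-9 + 2*sqrt(2))/216 + y^3*(-4 + 9*sqrt(2))/162


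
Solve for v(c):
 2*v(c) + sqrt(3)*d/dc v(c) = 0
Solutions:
 v(c) = C1*exp(-2*sqrt(3)*c/3)


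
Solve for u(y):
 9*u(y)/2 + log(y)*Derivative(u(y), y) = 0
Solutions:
 u(y) = C1*exp(-9*li(y)/2)


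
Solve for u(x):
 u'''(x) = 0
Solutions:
 u(x) = C1 + C2*x + C3*x^2


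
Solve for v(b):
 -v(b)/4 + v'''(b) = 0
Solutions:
 v(b) = C3*exp(2^(1/3)*b/2) + (C1*sin(2^(1/3)*sqrt(3)*b/4) + C2*cos(2^(1/3)*sqrt(3)*b/4))*exp(-2^(1/3)*b/4)


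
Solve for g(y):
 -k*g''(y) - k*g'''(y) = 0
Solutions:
 g(y) = C1 + C2*y + C3*exp(-y)


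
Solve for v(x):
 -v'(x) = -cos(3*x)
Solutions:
 v(x) = C1 + sin(3*x)/3


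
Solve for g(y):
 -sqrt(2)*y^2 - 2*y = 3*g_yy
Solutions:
 g(y) = C1 + C2*y - sqrt(2)*y^4/36 - y^3/9


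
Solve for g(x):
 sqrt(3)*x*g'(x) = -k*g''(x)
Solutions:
 g(x) = C1 + C2*sqrt(k)*erf(sqrt(2)*3^(1/4)*x*sqrt(1/k)/2)


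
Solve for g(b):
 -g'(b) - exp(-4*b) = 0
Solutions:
 g(b) = C1 + exp(-4*b)/4


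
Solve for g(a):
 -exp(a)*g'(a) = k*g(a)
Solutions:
 g(a) = C1*exp(k*exp(-a))


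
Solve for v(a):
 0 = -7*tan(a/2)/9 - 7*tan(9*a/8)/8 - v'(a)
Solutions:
 v(a) = C1 + 14*log(cos(a/2))/9 + 7*log(cos(9*a/8))/9


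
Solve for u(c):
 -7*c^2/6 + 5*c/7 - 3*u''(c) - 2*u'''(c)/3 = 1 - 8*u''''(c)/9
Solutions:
 u(c) = C1 + C2*c + C3*exp(-3*c/2) + C4*exp(9*c/4) - 7*c^4/216 + 233*c^3/3402 - 3343*c^2/10206


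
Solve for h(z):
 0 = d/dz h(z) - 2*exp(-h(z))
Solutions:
 h(z) = log(C1 + 2*z)


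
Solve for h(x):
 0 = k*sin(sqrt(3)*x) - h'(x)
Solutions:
 h(x) = C1 - sqrt(3)*k*cos(sqrt(3)*x)/3


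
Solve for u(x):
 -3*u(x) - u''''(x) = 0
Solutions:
 u(x) = (C1*sin(sqrt(2)*3^(1/4)*x/2) + C2*cos(sqrt(2)*3^(1/4)*x/2))*exp(-sqrt(2)*3^(1/4)*x/2) + (C3*sin(sqrt(2)*3^(1/4)*x/2) + C4*cos(sqrt(2)*3^(1/4)*x/2))*exp(sqrt(2)*3^(1/4)*x/2)


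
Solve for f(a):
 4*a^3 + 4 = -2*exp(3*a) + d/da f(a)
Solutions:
 f(a) = C1 + a^4 + 4*a + 2*exp(3*a)/3


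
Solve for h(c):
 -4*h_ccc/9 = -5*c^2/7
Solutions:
 h(c) = C1 + C2*c + C3*c^2 + 3*c^5/112


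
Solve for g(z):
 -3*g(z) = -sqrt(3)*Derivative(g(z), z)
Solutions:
 g(z) = C1*exp(sqrt(3)*z)


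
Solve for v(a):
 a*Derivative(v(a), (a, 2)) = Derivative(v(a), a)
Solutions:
 v(a) = C1 + C2*a^2


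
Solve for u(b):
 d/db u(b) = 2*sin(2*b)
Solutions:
 u(b) = C1 - cos(2*b)


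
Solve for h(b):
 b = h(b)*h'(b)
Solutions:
 h(b) = -sqrt(C1 + b^2)
 h(b) = sqrt(C1 + b^2)


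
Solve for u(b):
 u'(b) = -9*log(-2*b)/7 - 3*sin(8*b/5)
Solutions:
 u(b) = C1 - 9*b*log(-b)/7 - 9*b*log(2)/7 + 9*b/7 + 15*cos(8*b/5)/8


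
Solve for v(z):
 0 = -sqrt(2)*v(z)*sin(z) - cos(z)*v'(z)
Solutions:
 v(z) = C1*cos(z)^(sqrt(2))


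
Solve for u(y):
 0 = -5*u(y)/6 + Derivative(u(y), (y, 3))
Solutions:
 u(y) = C3*exp(5^(1/3)*6^(2/3)*y/6) + (C1*sin(2^(2/3)*3^(1/6)*5^(1/3)*y/4) + C2*cos(2^(2/3)*3^(1/6)*5^(1/3)*y/4))*exp(-5^(1/3)*6^(2/3)*y/12)


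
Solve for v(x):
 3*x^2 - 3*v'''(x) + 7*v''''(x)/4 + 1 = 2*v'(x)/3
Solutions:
 v(x) = C1 + C2*exp(x*(-6^(2/3)*(7*sqrt(145) + 97)^(1/3) - 24*6^(1/3)/(7*sqrt(145) + 97)^(1/3) + 24)/42)*sin(2^(1/3)*3^(1/6)*x*(-2^(1/3)*(7*sqrt(145) + 97)^(1/3) + 8*3^(2/3)/(7*sqrt(145) + 97)^(1/3))/14) + C3*exp(x*(-6^(2/3)*(7*sqrt(145) + 97)^(1/3) - 24*6^(1/3)/(7*sqrt(145) + 97)^(1/3) + 24)/42)*cos(2^(1/3)*3^(1/6)*x*(-2^(1/3)*(7*sqrt(145) + 97)^(1/3) + 8*3^(2/3)/(7*sqrt(145) + 97)^(1/3))/14) + C4*exp(x*(24*6^(1/3)/(7*sqrt(145) + 97)^(1/3) + 12 + 6^(2/3)*(7*sqrt(145) + 97)^(1/3))/21) + 3*x^3/2 - 39*x


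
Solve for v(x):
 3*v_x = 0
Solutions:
 v(x) = C1


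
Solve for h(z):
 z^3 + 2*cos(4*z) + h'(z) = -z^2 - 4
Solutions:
 h(z) = C1 - z^4/4 - z^3/3 - 4*z - sin(4*z)/2


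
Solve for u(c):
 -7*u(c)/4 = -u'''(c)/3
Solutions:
 u(c) = C3*exp(42^(1/3)*c/2) + (C1*sin(14^(1/3)*3^(5/6)*c/4) + C2*cos(14^(1/3)*3^(5/6)*c/4))*exp(-42^(1/3)*c/4)


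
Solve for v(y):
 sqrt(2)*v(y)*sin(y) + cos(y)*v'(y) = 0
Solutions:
 v(y) = C1*cos(y)^(sqrt(2))


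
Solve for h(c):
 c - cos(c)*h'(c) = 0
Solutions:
 h(c) = C1 + Integral(c/cos(c), c)


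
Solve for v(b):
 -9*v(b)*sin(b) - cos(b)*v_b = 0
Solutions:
 v(b) = C1*cos(b)^9


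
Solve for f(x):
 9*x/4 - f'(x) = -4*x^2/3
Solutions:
 f(x) = C1 + 4*x^3/9 + 9*x^2/8


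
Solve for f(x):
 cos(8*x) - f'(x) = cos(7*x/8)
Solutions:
 f(x) = C1 - 8*sin(7*x/8)/7 + sin(8*x)/8


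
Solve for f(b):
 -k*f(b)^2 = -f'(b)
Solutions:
 f(b) = -1/(C1 + b*k)


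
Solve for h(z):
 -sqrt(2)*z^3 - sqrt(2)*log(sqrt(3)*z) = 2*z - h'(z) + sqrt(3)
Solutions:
 h(z) = C1 + sqrt(2)*z^4/4 + z^2 + sqrt(2)*z*log(z) - sqrt(2)*z + sqrt(2)*z*log(3)/2 + sqrt(3)*z


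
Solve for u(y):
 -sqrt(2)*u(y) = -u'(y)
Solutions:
 u(y) = C1*exp(sqrt(2)*y)


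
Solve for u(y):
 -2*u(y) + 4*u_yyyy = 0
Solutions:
 u(y) = C1*exp(-2^(3/4)*y/2) + C2*exp(2^(3/4)*y/2) + C3*sin(2^(3/4)*y/2) + C4*cos(2^(3/4)*y/2)


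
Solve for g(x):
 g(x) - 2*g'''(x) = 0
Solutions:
 g(x) = C3*exp(2^(2/3)*x/2) + (C1*sin(2^(2/3)*sqrt(3)*x/4) + C2*cos(2^(2/3)*sqrt(3)*x/4))*exp(-2^(2/3)*x/4)


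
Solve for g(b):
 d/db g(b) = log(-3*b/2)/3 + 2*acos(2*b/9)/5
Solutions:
 g(b) = C1 + b*log(-b)/3 + 2*b*acos(2*b/9)/5 - b/3 - b*log(2)/3 + b*log(3)/3 - sqrt(81 - 4*b^2)/5


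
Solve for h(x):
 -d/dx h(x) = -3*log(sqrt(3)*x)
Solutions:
 h(x) = C1 + 3*x*log(x) - 3*x + 3*x*log(3)/2


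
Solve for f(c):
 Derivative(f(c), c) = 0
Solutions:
 f(c) = C1


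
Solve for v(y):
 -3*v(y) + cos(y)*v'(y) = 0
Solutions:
 v(y) = C1*(sin(y) + 1)^(3/2)/(sin(y) - 1)^(3/2)


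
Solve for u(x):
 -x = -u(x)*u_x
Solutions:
 u(x) = -sqrt(C1 + x^2)
 u(x) = sqrt(C1 + x^2)


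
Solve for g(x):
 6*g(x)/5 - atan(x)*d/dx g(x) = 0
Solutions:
 g(x) = C1*exp(6*Integral(1/atan(x), x)/5)


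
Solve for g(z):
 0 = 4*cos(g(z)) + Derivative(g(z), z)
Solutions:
 g(z) = pi - asin((C1 + exp(8*z))/(C1 - exp(8*z)))
 g(z) = asin((C1 + exp(8*z))/(C1 - exp(8*z)))


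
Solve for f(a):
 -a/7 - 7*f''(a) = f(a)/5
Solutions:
 f(a) = C1*sin(sqrt(35)*a/35) + C2*cos(sqrt(35)*a/35) - 5*a/7


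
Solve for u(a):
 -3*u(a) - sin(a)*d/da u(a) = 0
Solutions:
 u(a) = C1*(cos(a) + 1)^(3/2)/(cos(a) - 1)^(3/2)


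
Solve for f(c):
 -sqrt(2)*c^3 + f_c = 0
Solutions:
 f(c) = C1 + sqrt(2)*c^4/4


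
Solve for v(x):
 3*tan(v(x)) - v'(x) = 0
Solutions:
 v(x) = pi - asin(C1*exp(3*x))
 v(x) = asin(C1*exp(3*x))


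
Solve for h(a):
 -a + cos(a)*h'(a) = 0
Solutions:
 h(a) = C1 + Integral(a/cos(a), a)


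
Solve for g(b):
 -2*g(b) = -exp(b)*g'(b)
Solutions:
 g(b) = C1*exp(-2*exp(-b))


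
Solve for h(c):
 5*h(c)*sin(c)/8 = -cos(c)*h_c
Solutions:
 h(c) = C1*cos(c)^(5/8)


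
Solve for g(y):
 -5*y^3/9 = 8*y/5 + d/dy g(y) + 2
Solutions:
 g(y) = C1 - 5*y^4/36 - 4*y^2/5 - 2*y


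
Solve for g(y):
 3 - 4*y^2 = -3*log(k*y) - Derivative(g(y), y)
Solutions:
 g(y) = C1 + 4*y^3/3 - 3*y*log(k*y)


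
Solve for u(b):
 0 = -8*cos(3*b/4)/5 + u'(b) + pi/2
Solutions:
 u(b) = C1 - pi*b/2 + 32*sin(3*b/4)/15


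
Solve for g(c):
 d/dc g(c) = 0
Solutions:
 g(c) = C1


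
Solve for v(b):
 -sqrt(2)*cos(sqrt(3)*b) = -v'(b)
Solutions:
 v(b) = C1 + sqrt(6)*sin(sqrt(3)*b)/3


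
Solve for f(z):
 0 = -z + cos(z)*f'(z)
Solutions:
 f(z) = C1 + Integral(z/cos(z), z)


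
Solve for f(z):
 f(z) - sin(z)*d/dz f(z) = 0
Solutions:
 f(z) = C1*sqrt(cos(z) - 1)/sqrt(cos(z) + 1)


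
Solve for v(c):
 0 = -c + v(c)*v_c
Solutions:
 v(c) = -sqrt(C1 + c^2)
 v(c) = sqrt(C1 + c^2)


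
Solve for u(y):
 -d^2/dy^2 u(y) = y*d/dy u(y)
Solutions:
 u(y) = C1 + C2*erf(sqrt(2)*y/2)


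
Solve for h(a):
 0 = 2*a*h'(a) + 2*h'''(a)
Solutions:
 h(a) = C1 + Integral(C2*airyai(-a) + C3*airybi(-a), a)


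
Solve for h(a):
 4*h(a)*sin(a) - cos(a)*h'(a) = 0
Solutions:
 h(a) = C1/cos(a)^4


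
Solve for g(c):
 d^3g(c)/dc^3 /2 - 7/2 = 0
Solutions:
 g(c) = C1 + C2*c + C3*c^2 + 7*c^3/6


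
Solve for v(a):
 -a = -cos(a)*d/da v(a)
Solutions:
 v(a) = C1 + Integral(a/cos(a), a)


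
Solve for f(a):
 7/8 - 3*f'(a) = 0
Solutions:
 f(a) = C1 + 7*a/24


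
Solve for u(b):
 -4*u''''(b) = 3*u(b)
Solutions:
 u(b) = (C1*sin(3^(1/4)*b/2) + C2*cos(3^(1/4)*b/2))*exp(-3^(1/4)*b/2) + (C3*sin(3^(1/4)*b/2) + C4*cos(3^(1/4)*b/2))*exp(3^(1/4)*b/2)


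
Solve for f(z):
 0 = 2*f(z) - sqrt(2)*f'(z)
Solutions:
 f(z) = C1*exp(sqrt(2)*z)


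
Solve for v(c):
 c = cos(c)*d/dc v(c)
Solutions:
 v(c) = C1 + Integral(c/cos(c), c)


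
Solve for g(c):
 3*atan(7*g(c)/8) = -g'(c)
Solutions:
 Integral(1/atan(7*_y/8), (_y, g(c))) = C1 - 3*c


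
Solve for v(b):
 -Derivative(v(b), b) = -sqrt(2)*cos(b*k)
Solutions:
 v(b) = C1 + sqrt(2)*sin(b*k)/k


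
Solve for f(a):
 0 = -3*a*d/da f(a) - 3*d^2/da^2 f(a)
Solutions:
 f(a) = C1 + C2*erf(sqrt(2)*a/2)


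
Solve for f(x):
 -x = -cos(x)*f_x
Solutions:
 f(x) = C1 + Integral(x/cos(x), x)


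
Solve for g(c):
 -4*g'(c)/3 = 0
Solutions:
 g(c) = C1


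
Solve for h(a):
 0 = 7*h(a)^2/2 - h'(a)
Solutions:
 h(a) = -2/(C1 + 7*a)


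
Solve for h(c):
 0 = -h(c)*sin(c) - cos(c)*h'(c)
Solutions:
 h(c) = C1*cos(c)


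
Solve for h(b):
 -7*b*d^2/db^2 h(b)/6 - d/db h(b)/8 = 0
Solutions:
 h(b) = C1 + C2*b^(25/28)


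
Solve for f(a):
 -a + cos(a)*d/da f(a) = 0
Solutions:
 f(a) = C1 + Integral(a/cos(a), a)


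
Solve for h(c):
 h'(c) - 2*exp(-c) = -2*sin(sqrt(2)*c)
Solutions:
 h(c) = C1 + sqrt(2)*cos(sqrt(2)*c) - 2*exp(-c)


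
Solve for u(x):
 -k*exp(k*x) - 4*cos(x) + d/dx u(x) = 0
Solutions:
 u(x) = C1 + exp(k*x) + 4*sin(x)


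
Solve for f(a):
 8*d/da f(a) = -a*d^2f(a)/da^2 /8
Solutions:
 f(a) = C1 + C2/a^63


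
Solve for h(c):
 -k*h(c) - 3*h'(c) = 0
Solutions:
 h(c) = C1*exp(-c*k/3)


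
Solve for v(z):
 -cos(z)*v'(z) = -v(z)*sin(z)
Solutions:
 v(z) = C1/cos(z)


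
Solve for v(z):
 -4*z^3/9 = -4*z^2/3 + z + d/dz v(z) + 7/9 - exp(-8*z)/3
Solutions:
 v(z) = C1 - z^4/9 + 4*z^3/9 - z^2/2 - 7*z/9 - exp(-8*z)/24


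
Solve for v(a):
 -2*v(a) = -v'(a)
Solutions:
 v(a) = C1*exp(2*a)


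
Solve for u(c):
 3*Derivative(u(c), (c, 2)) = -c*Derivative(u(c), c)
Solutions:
 u(c) = C1 + C2*erf(sqrt(6)*c/6)


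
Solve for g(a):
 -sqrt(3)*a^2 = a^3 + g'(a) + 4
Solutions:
 g(a) = C1 - a^4/4 - sqrt(3)*a^3/3 - 4*a


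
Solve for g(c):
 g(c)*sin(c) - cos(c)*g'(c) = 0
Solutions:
 g(c) = C1/cos(c)


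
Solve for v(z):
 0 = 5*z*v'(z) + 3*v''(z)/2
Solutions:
 v(z) = C1 + C2*erf(sqrt(15)*z/3)


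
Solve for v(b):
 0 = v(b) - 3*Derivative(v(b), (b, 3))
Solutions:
 v(b) = C3*exp(3^(2/3)*b/3) + (C1*sin(3^(1/6)*b/2) + C2*cos(3^(1/6)*b/2))*exp(-3^(2/3)*b/6)


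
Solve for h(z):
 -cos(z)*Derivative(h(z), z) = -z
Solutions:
 h(z) = C1 + Integral(z/cos(z), z)


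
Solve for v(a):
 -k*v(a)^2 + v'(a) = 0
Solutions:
 v(a) = -1/(C1 + a*k)


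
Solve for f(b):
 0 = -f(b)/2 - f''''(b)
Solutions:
 f(b) = (C1*sin(2^(1/4)*b/2) + C2*cos(2^(1/4)*b/2))*exp(-2^(1/4)*b/2) + (C3*sin(2^(1/4)*b/2) + C4*cos(2^(1/4)*b/2))*exp(2^(1/4)*b/2)


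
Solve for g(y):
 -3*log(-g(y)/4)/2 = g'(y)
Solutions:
 2*Integral(1/(log(-_y) - 2*log(2)), (_y, g(y)))/3 = C1 - y


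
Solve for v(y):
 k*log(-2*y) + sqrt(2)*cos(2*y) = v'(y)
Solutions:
 v(y) = C1 + k*y*(log(-y) - 1) + k*y*log(2) + sqrt(2)*sin(2*y)/2


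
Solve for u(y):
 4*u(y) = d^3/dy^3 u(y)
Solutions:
 u(y) = C3*exp(2^(2/3)*y) + (C1*sin(2^(2/3)*sqrt(3)*y/2) + C2*cos(2^(2/3)*sqrt(3)*y/2))*exp(-2^(2/3)*y/2)


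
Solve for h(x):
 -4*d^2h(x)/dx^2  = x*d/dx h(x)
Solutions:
 h(x) = C1 + C2*erf(sqrt(2)*x/4)


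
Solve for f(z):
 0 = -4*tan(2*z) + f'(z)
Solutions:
 f(z) = C1 - 2*log(cos(2*z))


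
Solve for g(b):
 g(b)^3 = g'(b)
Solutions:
 g(b) = -sqrt(2)*sqrt(-1/(C1 + b))/2
 g(b) = sqrt(2)*sqrt(-1/(C1 + b))/2


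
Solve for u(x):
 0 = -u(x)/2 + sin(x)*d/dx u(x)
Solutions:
 u(x) = C1*(cos(x) - 1)^(1/4)/(cos(x) + 1)^(1/4)


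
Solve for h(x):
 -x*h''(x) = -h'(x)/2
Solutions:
 h(x) = C1 + C2*x^(3/2)


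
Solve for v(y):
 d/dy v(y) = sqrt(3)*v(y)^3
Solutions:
 v(y) = -sqrt(2)*sqrt(-1/(C1 + sqrt(3)*y))/2
 v(y) = sqrt(2)*sqrt(-1/(C1 + sqrt(3)*y))/2


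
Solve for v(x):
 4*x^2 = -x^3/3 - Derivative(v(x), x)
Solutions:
 v(x) = C1 - x^4/12 - 4*x^3/3


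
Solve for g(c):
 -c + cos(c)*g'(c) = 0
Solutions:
 g(c) = C1 + Integral(c/cos(c), c)


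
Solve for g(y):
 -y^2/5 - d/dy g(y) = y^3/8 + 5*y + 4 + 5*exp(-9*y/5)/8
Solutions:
 g(y) = C1 - y^4/32 - y^3/15 - 5*y^2/2 - 4*y + 25*exp(-9*y/5)/72


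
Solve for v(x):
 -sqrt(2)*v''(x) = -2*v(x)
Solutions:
 v(x) = C1*exp(-2^(1/4)*x) + C2*exp(2^(1/4)*x)


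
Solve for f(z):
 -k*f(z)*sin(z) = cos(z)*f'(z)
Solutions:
 f(z) = C1*exp(k*log(cos(z)))


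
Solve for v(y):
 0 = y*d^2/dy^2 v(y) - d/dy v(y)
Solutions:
 v(y) = C1 + C2*y^2


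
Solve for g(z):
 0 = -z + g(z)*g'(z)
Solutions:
 g(z) = -sqrt(C1 + z^2)
 g(z) = sqrt(C1 + z^2)


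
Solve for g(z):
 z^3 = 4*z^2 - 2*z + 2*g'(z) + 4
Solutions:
 g(z) = C1 + z^4/8 - 2*z^3/3 + z^2/2 - 2*z


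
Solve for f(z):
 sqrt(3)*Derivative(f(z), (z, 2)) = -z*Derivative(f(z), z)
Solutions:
 f(z) = C1 + C2*erf(sqrt(2)*3^(3/4)*z/6)


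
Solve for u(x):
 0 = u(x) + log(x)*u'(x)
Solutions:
 u(x) = C1*exp(-li(x))


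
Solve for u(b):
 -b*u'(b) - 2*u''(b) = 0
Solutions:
 u(b) = C1 + C2*erf(b/2)


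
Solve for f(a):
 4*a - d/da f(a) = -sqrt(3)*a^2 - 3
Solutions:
 f(a) = C1 + sqrt(3)*a^3/3 + 2*a^2 + 3*a


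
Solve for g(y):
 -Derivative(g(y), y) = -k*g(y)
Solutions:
 g(y) = C1*exp(k*y)


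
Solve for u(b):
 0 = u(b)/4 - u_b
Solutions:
 u(b) = C1*exp(b/4)


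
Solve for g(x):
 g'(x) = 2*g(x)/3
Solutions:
 g(x) = C1*exp(2*x/3)


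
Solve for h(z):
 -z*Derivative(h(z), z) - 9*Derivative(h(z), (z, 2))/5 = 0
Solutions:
 h(z) = C1 + C2*erf(sqrt(10)*z/6)


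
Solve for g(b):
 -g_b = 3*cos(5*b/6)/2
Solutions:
 g(b) = C1 - 9*sin(5*b/6)/5


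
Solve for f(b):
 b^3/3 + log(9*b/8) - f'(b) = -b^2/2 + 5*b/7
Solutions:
 f(b) = C1 + b^4/12 + b^3/6 - 5*b^2/14 + b*log(b) - b + b*log(9/8)


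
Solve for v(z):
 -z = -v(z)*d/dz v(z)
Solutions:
 v(z) = -sqrt(C1 + z^2)
 v(z) = sqrt(C1 + z^2)


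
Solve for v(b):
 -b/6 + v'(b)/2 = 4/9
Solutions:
 v(b) = C1 + b^2/6 + 8*b/9


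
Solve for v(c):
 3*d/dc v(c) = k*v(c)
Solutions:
 v(c) = C1*exp(c*k/3)


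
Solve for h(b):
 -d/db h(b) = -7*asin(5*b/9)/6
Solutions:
 h(b) = C1 + 7*b*asin(5*b/9)/6 + 7*sqrt(81 - 25*b^2)/30


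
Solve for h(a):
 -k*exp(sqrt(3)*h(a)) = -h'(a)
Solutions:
 h(a) = sqrt(3)*(2*log(-1/(C1 + a*k)) - log(3))/6


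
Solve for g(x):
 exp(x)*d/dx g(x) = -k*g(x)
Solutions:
 g(x) = C1*exp(k*exp(-x))


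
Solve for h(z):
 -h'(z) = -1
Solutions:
 h(z) = C1 + z


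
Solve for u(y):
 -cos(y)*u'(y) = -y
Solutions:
 u(y) = C1 + Integral(y/cos(y), y)


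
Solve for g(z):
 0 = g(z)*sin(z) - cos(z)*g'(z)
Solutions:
 g(z) = C1/cos(z)


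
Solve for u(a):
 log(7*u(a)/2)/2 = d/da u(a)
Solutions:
 2*Integral(1/(-log(_y) - log(7) + log(2)), (_y, u(a))) = C1 - a


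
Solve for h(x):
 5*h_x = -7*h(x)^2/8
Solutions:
 h(x) = 40/(C1 + 7*x)


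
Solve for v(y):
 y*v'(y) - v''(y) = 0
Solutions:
 v(y) = C1 + C2*erfi(sqrt(2)*y/2)


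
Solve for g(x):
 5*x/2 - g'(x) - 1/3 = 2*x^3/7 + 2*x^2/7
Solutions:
 g(x) = C1 - x^4/14 - 2*x^3/21 + 5*x^2/4 - x/3


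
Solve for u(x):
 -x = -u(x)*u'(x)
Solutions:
 u(x) = -sqrt(C1 + x^2)
 u(x) = sqrt(C1 + x^2)


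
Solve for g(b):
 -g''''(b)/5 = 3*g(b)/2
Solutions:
 g(b) = (C1*sin(30^(1/4)*b/2) + C2*cos(30^(1/4)*b/2))*exp(-30^(1/4)*b/2) + (C3*sin(30^(1/4)*b/2) + C4*cos(30^(1/4)*b/2))*exp(30^(1/4)*b/2)


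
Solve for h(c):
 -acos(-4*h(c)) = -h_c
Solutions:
 Integral(1/acos(-4*_y), (_y, h(c))) = C1 + c


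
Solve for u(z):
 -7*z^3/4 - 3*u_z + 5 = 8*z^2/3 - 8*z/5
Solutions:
 u(z) = C1 - 7*z^4/48 - 8*z^3/27 + 4*z^2/15 + 5*z/3


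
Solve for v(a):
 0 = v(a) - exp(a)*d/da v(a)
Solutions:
 v(a) = C1*exp(-exp(-a))


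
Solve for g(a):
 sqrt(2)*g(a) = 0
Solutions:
 g(a) = 0


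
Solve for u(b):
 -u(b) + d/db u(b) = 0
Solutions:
 u(b) = C1*exp(b)


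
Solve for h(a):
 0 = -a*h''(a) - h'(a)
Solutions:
 h(a) = C1 + C2*log(a)


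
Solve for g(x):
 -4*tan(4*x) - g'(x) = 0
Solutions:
 g(x) = C1 + log(cos(4*x))


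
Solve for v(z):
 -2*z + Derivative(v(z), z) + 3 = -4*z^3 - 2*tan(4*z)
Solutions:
 v(z) = C1 - z^4 + z^2 - 3*z + log(cos(4*z))/2


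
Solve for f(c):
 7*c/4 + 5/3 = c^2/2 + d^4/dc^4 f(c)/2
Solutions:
 f(c) = C1 + C2*c + C3*c^2 + C4*c^3 - c^6/360 + 7*c^5/240 + 5*c^4/36


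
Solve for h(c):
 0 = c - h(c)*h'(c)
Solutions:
 h(c) = -sqrt(C1 + c^2)
 h(c) = sqrt(C1 + c^2)


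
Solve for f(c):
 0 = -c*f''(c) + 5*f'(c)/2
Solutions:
 f(c) = C1 + C2*c^(7/2)


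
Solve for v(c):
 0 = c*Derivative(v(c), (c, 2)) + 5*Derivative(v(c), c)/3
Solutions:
 v(c) = C1 + C2/c^(2/3)


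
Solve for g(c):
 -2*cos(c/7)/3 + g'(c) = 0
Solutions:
 g(c) = C1 + 14*sin(c/7)/3


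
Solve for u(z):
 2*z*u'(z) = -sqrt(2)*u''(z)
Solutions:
 u(z) = C1 + C2*erf(2^(3/4)*z/2)


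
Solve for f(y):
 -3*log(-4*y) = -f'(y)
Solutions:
 f(y) = C1 + 3*y*log(-y) + 3*y*(-1 + 2*log(2))


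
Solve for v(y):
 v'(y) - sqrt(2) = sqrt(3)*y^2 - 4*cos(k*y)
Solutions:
 v(y) = C1 + sqrt(3)*y^3/3 + sqrt(2)*y - 4*sin(k*y)/k


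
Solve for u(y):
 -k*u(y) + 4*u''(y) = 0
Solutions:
 u(y) = C1*exp(-sqrt(k)*y/2) + C2*exp(sqrt(k)*y/2)


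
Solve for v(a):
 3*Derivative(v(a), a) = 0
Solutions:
 v(a) = C1


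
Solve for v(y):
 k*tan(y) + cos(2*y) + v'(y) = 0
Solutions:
 v(y) = C1 + k*log(cos(y)) - sin(2*y)/2


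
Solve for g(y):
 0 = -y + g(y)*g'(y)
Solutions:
 g(y) = -sqrt(C1 + y^2)
 g(y) = sqrt(C1 + y^2)


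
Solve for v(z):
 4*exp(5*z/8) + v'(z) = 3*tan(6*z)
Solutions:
 v(z) = C1 - 32*exp(5*z/8)/5 - log(cos(6*z))/2


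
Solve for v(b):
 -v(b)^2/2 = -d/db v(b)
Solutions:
 v(b) = -2/(C1 + b)


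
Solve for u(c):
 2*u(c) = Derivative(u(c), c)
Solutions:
 u(c) = C1*exp(2*c)


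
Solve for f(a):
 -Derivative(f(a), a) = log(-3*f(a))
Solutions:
 Integral(1/(log(-_y) + log(3)), (_y, f(a))) = C1 - a


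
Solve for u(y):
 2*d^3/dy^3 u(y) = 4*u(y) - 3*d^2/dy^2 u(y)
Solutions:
 u(y) = C1*exp(-y*((4*sqrt(3) + 7)^(-1/3) + 2 + (4*sqrt(3) + 7)^(1/3))/4)*sin(sqrt(3)*y*(-(4*sqrt(3) + 7)^(1/3) + (4*sqrt(3) + 7)^(-1/3))/4) + C2*exp(-y*((4*sqrt(3) + 7)^(-1/3) + 2 + (4*sqrt(3) + 7)^(1/3))/4)*cos(sqrt(3)*y*(-(4*sqrt(3) + 7)^(1/3) + (4*sqrt(3) + 7)^(-1/3))/4) + C3*exp(y*(-1 + (4*sqrt(3) + 7)^(-1/3) + (4*sqrt(3) + 7)^(1/3))/2)


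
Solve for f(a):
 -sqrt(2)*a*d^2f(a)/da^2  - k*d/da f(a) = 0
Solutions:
 f(a) = C1 + a^(-sqrt(2)*re(k)/2 + 1)*(C2*sin(sqrt(2)*log(a)*Abs(im(k))/2) + C3*cos(sqrt(2)*log(a)*im(k)/2))


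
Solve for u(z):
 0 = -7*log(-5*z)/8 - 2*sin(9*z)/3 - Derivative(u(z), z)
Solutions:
 u(z) = C1 - 7*z*log(-z)/8 - 7*z*log(5)/8 + 7*z/8 + 2*cos(9*z)/27


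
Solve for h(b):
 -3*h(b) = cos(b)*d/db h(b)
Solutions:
 h(b) = C1*(sin(b) - 1)^(3/2)/(sin(b) + 1)^(3/2)


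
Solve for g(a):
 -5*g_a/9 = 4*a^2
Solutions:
 g(a) = C1 - 12*a^3/5


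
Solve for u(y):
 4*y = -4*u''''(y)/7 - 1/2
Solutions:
 u(y) = C1 + C2*y + C3*y^2 + C4*y^3 - 7*y^5/120 - 7*y^4/192


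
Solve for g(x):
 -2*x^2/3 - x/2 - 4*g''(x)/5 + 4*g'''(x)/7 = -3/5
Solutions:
 g(x) = C1 + C2*x + C3*exp(7*x/5) - 5*x^4/72 - 305*x^3/1008 - 643*x^2/2352


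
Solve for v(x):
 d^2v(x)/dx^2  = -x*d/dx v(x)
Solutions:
 v(x) = C1 + C2*erf(sqrt(2)*x/2)


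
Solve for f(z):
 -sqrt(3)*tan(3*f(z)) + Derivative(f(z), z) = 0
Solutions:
 f(z) = -asin(C1*exp(3*sqrt(3)*z))/3 + pi/3
 f(z) = asin(C1*exp(3*sqrt(3)*z))/3


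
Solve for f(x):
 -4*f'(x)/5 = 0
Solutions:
 f(x) = C1


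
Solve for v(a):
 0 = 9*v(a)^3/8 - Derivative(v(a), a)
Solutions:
 v(a) = -2*sqrt(-1/(C1 + 9*a))
 v(a) = 2*sqrt(-1/(C1 + 9*a))


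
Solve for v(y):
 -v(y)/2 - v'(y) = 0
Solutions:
 v(y) = C1*exp(-y/2)


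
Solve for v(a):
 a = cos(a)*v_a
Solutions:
 v(a) = C1 + Integral(a/cos(a), a)


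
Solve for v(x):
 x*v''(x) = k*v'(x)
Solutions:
 v(x) = C1 + x^(re(k) + 1)*(C2*sin(log(x)*Abs(im(k))) + C3*cos(log(x)*im(k)))


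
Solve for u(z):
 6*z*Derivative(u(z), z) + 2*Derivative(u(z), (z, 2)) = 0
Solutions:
 u(z) = C1 + C2*erf(sqrt(6)*z/2)


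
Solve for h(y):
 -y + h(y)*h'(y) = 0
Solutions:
 h(y) = -sqrt(C1 + y^2)
 h(y) = sqrt(C1 + y^2)


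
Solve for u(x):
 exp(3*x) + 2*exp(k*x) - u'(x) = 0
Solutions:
 u(x) = C1 + exp(3*x)/3 + 2*exp(k*x)/k


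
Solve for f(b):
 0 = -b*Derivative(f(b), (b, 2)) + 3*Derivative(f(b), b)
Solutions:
 f(b) = C1 + C2*b^4


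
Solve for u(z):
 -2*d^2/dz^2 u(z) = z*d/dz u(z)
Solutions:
 u(z) = C1 + C2*erf(z/2)


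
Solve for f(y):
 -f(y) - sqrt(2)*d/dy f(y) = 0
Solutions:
 f(y) = C1*exp(-sqrt(2)*y/2)


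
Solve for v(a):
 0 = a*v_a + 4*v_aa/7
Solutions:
 v(a) = C1 + C2*erf(sqrt(14)*a/4)


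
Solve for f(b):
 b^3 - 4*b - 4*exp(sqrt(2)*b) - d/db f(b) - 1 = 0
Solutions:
 f(b) = C1 + b^4/4 - 2*b^2 - b - 2*sqrt(2)*exp(sqrt(2)*b)


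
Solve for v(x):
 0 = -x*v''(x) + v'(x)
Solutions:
 v(x) = C1 + C2*x^2


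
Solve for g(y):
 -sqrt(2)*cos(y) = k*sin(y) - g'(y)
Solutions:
 g(y) = C1 - k*cos(y) + sqrt(2)*sin(y)


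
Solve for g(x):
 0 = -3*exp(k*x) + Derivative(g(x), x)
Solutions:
 g(x) = C1 + 3*exp(k*x)/k


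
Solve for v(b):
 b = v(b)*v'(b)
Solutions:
 v(b) = -sqrt(C1 + b^2)
 v(b) = sqrt(C1 + b^2)


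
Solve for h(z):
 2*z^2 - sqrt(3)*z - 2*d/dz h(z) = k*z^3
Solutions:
 h(z) = C1 - k*z^4/8 + z^3/3 - sqrt(3)*z^2/4


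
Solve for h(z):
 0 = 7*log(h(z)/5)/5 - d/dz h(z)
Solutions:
 5*Integral(1/(-log(_y) + log(5)), (_y, h(z)))/7 = C1 - z


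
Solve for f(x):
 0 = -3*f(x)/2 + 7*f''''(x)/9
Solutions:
 f(x) = C1*exp(-42^(3/4)*x/14) + C2*exp(42^(3/4)*x/14) + C3*sin(42^(3/4)*x/14) + C4*cos(42^(3/4)*x/14)


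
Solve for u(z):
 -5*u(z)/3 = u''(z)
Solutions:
 u(z) = C1*sin(sqrt(15)*z/3) + C2*cos(sqrt(15)*z/3)


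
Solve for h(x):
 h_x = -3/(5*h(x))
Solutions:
 h(x) = -sqrt(C1 - 30*x)/5
 h(x) = sqrt(C1 - 30*x)/5


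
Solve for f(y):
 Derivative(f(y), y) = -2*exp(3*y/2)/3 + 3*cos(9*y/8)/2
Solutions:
 f(y) = C1 - 4*exp(3*y/2)/9 + 4*sin(9*y/8)/3


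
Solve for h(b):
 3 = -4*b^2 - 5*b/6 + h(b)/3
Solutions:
 h(b) = 12*b^2 + 5*b/2 + 9


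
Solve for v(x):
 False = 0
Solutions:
 v(x) = C1 + zoo*x + 5*log(cos(x))/8


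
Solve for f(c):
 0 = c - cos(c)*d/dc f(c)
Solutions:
 f(c) = C1 + Integral(c/cos(c), c)


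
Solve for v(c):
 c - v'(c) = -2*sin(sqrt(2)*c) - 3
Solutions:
 v(c) = C1 + c^2/2 + 3*c - sqrt(2)*cos(sqrt(2)*c)


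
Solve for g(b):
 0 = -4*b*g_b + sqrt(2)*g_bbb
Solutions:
 g(b) = C1 + Integral(C2*airyai(sqrt(2)*b) + C3*airybi(sqrt(2)*b), b)


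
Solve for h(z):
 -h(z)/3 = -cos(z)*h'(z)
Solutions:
 h(z) = C1*(sin(z) + 1)^(1/6)/(sin(z) - 1)^(1/6)


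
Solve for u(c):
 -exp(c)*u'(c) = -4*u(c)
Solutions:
 u(c) = C1*exp(-4*exp(-c))


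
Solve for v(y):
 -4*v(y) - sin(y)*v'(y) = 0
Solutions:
 v(y) = C1*(cos(y)^2 + 2*cos(y) + 1)/(cos(y)^2 - 2*cos(y) + 1)


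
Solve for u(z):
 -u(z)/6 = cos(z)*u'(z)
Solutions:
 u(z) = C1*(sin(z) - 1)^(1/12)/(sin(z) + 1)^(1/12)


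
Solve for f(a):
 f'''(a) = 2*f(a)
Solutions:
 f(a) = C3*exp(2^(1/3)*a) + (C1*sin(2^(1/3)*sqrt(3)*a/2) + C2*cos(2^(1/3)*sqrt(3)*a/2))*exp(-2^(1/3)*a/2)


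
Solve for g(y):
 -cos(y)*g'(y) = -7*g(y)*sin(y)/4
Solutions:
 g(y) = C1/cos(y)^(7/4)


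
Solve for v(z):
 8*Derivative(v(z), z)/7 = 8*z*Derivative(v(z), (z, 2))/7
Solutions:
 v(z) = C1 + C2*z^2


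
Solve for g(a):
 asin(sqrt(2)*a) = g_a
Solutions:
 g(a) = C1 + a*asin(sqrt(2)*a) + sqrt(2)*sqrt(1 - 2*a^2)/2


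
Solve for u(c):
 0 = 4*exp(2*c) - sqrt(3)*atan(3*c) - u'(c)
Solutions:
 u(c) = C1 - sqrt(3)*(c*atan(3*c) - log(9*c^2 + 1)/6) + 2*exp(2*c)


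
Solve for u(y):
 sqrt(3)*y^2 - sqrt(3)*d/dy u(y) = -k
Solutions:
 u(y) = C1 + sqrt(3)*k*y/3 + y^3/3


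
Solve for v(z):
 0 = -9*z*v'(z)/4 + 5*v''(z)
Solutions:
 v(z) = C1 + C2*erfi(3*sqrt(10)*z/20)


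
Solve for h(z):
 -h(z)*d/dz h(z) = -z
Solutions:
 h(z) = -sqrt(C1 + z^2)
 h(z) = sqrt(C1 + z^2)


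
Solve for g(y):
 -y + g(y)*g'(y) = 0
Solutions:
 g(y) = -sqrt(C1 + y^2)
 g(y) = sqrt(C1 + y^2)


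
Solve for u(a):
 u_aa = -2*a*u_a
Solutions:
 u(a) = C1 + C2*erf(a)


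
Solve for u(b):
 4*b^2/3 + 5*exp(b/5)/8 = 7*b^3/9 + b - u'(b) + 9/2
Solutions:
 u(b) = C1 + 7*b^4/36 - 4*b^3/9 + b^2/2 + 9*b/2 - 25*exp(b/5)/8


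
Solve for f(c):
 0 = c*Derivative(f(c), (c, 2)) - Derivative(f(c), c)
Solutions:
 f(c) = C1 + C2*c^2


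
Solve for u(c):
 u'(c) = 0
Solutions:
 u(c) = C1


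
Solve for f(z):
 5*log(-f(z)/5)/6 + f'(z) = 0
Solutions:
 6*Integral(1/(log(-_y) - log(5)), (_y, f(z)))/5 = C1 - z


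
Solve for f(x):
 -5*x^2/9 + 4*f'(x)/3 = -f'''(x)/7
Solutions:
 f(x) = C1 + C2*sin(2*sqrt(21)*x/3) + C3*cos(2*sqrt(21)*x/3) + 5*x^3/36 - 5*x/56


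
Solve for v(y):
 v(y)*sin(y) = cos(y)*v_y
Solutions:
 v(y) = C1/cos(y)


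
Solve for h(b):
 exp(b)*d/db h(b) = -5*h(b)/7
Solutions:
 h(b) = C1*exp(5*exp(-b)/7)


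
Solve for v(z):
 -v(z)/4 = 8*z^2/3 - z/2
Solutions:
 v(z) = 2*z*(3 - 16*z)/3


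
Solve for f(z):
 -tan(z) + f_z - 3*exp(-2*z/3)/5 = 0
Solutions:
 f(z) = C1 + log(tan(z)^2 + 1)/2 - 9*exp(-2*z/3)/10


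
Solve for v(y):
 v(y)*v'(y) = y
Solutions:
 v(y) = -sqrt(C1 + y^2)
 v(y) = sqrt(C1 + y^2)


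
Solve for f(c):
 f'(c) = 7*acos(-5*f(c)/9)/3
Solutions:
 Integral(1/acos(-5*_y/9), (_y, f(c))) = C1 + 7*c/3


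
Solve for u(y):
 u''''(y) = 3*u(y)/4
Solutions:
 u(y) = C1*exp(-sqrt(2)*3^(1/4)*y/2) + C2*exp(sqrt(2)*3^(1/4)*y/2) + C3*sin(sqrt(2)*3^(1/4)*y/2) + C4*cos(sqrt(2)*3^(1/4)*y/2)


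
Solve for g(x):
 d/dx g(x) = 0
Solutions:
 g(x) = C1


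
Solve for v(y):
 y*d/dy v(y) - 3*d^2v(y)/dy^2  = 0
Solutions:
 v(y) = C1 + C2*erfi(sqrt(6)*y/6)


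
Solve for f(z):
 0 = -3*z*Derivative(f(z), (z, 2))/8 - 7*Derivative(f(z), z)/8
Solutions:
 f(z) = C1 + C2/z^(4/3)


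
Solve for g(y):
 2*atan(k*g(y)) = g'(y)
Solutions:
 Integral(1/atan(_y*k), (_y, g(y))) = C1 + 2*y


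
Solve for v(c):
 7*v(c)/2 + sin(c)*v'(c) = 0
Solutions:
 v(c) = C1*(cos(c) + 1)^(7/4)/(cos(c) - 1)^(7/4)


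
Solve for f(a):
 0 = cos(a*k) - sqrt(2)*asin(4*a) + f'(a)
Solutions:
 f(a) = C1 + sqrt(2)*(a*asin(4*a) + sqrt(1 - 16*a^2)/4) - Piecewise((sin(a*k)/k, Ne(k, 0)), (a, True))


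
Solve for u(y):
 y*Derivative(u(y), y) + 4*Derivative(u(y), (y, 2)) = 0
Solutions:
 u(y) = C1 + C2*erf(sqrt(2)*y/4)


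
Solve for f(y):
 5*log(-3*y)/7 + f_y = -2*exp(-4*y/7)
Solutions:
 f(y) = C1 - 5*y*log(-y)/7 + 5*y*(1 - log(3))/7 + 7*exp(-4*y/7)/2


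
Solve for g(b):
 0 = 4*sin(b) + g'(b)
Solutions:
 g(b) = C1 + 4*cos(b)


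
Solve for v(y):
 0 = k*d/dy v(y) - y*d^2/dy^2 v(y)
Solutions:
 v(y) = C1 + y^(re(k) + 1)*(C2*sin(log(y)*Abs(im(k))) + C3*cos(log(y)*im(k)))


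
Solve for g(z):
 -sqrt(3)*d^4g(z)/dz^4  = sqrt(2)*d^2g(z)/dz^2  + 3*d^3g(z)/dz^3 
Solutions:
 g(z) = C1 + C2*z + (C3*sin(sqrt(3)*z*sqrt(-9 + 4*sqrt(6))/6) + C4*cos(sqrt(3)*z*sqrt(-9 + 4*sqrt(6))/6))*exp(-sqrt(3)*z/2)


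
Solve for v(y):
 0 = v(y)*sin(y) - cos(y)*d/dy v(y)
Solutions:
 v(y) = C1/cos(y)


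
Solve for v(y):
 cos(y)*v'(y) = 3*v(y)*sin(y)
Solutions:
 v(y) = C1/cos(y)^3


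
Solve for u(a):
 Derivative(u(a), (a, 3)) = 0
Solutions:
 u(a) = C1 + C2*a + C3*a^2


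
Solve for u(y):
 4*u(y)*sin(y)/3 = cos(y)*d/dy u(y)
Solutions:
 u(y) = C1/cos(y)^(4/3)


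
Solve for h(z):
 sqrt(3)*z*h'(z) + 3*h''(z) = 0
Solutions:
 h(z) = C1 + C2*erf(sqrt(2)*3^(3/4)*z/6)


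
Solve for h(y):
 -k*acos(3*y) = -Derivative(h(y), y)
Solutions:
 h(y) = C1 + k*(y*acos(3*y) - sqrt(1 - 9*y^2)/3)


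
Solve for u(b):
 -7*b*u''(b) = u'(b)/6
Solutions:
 u(b) = C1 + C2*b^(41/42)


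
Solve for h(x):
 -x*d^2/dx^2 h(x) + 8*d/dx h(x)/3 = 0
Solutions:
 h(x) = C1 + C2*x^(11/3)


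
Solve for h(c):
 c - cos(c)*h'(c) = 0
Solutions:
 h(c) = C1 + Integral(c/cos(c), c)


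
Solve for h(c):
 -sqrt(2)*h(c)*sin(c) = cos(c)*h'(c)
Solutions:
 h(c) = C1*cos(c)^(sqrt(2))


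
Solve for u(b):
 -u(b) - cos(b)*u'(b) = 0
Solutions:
 u(b) = C1*sqrt(sin(b) - 1)/sqrt(sin(b) + 1)


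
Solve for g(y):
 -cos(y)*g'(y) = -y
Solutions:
 g(y) = C1 + Integral(y/cos(y), y)


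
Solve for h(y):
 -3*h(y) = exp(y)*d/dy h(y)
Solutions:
 h(y) = C1*exp(3*exp(-y))


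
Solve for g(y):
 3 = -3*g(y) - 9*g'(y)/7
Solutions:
 g(y) = C1*exp(-7*y/3) - 1


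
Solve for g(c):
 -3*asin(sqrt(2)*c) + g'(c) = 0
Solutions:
 g(c) = C1 + 3*c*asin(sqrt(2)*c) + 3*sqrt(2)*sqrt(1 - 2*c^2)/2


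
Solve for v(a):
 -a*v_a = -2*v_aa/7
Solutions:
 v(a) = C1 + C2*erfi(sqrt(7)*a/2)


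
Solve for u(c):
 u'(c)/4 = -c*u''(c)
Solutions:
 u(c) = C1 + C2*c^(3/4)


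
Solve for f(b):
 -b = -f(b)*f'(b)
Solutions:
 f(b) = -sqrt(C1 + b^2)
 f(b) = sqrt(C1 + b^2)


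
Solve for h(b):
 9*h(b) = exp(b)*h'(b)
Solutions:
 h(b) = C1*exp(-9*exp(-b))


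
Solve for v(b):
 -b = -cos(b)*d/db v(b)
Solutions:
 v(b) = C1 + Integral(b/cos(b), b)


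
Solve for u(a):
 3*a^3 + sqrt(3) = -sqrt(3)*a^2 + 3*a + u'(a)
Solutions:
 u(a) = C1 + 3*a^4/4 + sqrt(3)*a^3/3 - 3*a^2/2 + sqrt(3)*a


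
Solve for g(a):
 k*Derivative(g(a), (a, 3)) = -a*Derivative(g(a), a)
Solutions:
 g(a) = C1 + Integral(C2*airyai(a*(-1/k)^(1/3)) + C3*airybi(a*(-1/k)^(1/3)), a)


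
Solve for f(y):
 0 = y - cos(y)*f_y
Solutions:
 f(y) = C1 + Integral(y/cos(y), y)


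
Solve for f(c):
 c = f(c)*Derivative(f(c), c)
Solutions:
 f(c) = -sqrt(C1 + c^2)
 f(c) = sqrt(C1 + c^2)


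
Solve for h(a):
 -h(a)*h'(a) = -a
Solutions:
 h(a) = -sqrt(C1 + a^2)
 h(a) = sqrt(C1 + a^2)


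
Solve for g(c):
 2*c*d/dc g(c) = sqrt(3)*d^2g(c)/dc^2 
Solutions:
 g(c) = C1 + C2*erfi(3^(3/4)*c/3)


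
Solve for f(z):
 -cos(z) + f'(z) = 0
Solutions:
 f(z) = C1 + sin(z)


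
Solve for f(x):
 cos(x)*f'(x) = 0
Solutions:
 f(x) = C1


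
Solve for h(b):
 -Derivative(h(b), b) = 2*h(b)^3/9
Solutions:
 h(b) = -3*sqrt(2)*sqrt(-1/(C1 - 2*b))/2
 h(b) = 3*sqrt(2)*sqrt(-1/(C1 - 2*b))/2


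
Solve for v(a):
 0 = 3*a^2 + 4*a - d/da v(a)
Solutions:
 v(a) = C1 + a^3 + 2*a^2


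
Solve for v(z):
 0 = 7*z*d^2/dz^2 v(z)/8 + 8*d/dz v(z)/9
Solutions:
 v(z) = C1 + C2/z^(1/63)


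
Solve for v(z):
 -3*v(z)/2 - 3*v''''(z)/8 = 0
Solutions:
 v(z) = (C1*sin(z) + C2*cos(z))*exp(-z) + (C3*sin(z) + C4*cos(z))*exp(z)


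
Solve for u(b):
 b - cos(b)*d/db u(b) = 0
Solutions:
 u(b) = C1 + Integral(b/cos(b), b)


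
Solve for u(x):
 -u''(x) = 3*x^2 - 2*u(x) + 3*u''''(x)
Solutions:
 u(x) = C1*exp(-sqrt(6)*x/3) + C2*exp(sqrt(6)*x/3) + C3*sin(x) + C4*cos(x) + 3*x^2/2 + 3/2


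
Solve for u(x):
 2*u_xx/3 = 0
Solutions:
 u(x) = C1 + C2*x


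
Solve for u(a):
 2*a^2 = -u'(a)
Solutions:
 u(a) = C1 - 2*a^3/3


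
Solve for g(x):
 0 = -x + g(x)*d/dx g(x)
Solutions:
 g(x) = -sqrt(C1 + x^2)
 g(x) = sqrt(C1 + x^2)


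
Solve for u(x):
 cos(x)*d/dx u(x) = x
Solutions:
 u(x) = C1 + Integral(x/cos(x), x)


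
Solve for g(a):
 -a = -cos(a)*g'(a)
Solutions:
 g(a) = C1 + Integral(a/cos(a), a)


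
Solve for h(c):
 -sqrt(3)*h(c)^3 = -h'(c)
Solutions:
 h(c) = -sqrt(2)*sqrt(-1/(C1 + sqrt(3)*c))/2
 h(c) = sqrt(2)*sqrt(-1/(C1 + sqrt(3)*c))/2


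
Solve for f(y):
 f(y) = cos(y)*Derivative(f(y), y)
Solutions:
 f(y) = C1*sqrt(sin(y) + 1)/sqrt(sin(y) - 1)


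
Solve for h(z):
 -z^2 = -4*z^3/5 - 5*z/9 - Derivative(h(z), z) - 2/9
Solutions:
 h(z) = C1 - z^4/5 + z^3/3 - 5*z^2/18 - 2*z/9


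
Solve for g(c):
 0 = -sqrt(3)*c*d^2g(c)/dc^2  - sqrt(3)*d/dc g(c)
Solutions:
 g(c) = C1 + C2*log(c)


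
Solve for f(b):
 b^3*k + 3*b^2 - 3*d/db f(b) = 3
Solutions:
 f(b) = C1 + b^4*k/12 + b^3/3 - b


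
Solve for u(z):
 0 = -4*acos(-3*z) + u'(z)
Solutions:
 u(z) = C1 + 4*z*acos(-3*z) + 4*sqrt(1 - 9*z^2)/3


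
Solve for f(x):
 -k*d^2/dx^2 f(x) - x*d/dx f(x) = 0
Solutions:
 f(x) = C1 + C2*sqrt(k)*erf(sqrt(2)*x*sqrt(1/k)/2)


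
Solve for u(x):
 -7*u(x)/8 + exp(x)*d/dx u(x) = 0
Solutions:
 u(x) = C1*exp(-7*exp(-x)/8)


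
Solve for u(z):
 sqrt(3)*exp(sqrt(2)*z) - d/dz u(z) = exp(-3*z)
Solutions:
 u(z) = C1 + sqrt(6)*exp(sqrt(2)*z)/2 + exp(-3*z)/3


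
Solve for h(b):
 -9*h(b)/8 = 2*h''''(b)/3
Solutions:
 h(b) = (C1*sin(sqrt(2)*3^(3/4)*b/4) + C2*cos(sqrt(2)*3^(3/4)*b/4))*exp(-sqrt(2)*3^(3/4)*b/4) + (C3*sin(sqrt(2)*3^(3/4)*b/4) + C4*cos(sqrt(2)*3^(3/4)*b/4))*exp(sqrt(2)*3^(3/4)*b/4)


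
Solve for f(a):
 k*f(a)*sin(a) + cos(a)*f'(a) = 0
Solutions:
 f(a) = C1*exp(k*log(cos(a)))


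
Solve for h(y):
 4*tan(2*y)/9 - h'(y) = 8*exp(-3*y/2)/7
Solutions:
 h(y) = C1 + log(tan(2*y)^2 + 1)/9 + 16*exp(-3*y/2)/21


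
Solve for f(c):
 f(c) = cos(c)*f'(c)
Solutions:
 f(c) = C1*sqrt(sin(c) + 1)/sqrt(sin(c) - 1)


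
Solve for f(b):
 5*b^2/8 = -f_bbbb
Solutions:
 f(b) = C1 + C2*b + C3*b^2 + C4*b^3 - b^6/576


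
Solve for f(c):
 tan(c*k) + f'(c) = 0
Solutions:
 f(c) = C1 - Piecewise((-log(cos(c*k))/k, Ne(k, 0)), (0, True))


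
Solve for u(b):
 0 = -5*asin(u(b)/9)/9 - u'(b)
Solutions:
 Integral(1/asin(_y/9), (_y, u(b))) = C1 - 5*b/9


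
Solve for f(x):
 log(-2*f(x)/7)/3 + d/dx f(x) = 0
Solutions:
 3*Integral(1/(log(-_y) - log(7) + log(2)), (_y, f(x))) = C1 - x


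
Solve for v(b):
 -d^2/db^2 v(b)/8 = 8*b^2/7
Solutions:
 v(b) = C1 + C2*b - 16*b^4/21


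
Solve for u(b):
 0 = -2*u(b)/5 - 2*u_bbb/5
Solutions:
 u(b) = C3*exp(-b) + (C1*sin(sqrt(3)*b/2) + C2*cos(sqrt(3)*b/2))*exp(b/2)


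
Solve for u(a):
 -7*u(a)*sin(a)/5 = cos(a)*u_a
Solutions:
 u(a) = C1*cos(a)^(7/5)


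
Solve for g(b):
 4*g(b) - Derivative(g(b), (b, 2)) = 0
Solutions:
 g(b) = C1*exp(-2*b) + C2*exp(2*b)


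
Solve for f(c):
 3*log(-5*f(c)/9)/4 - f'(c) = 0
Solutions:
 -4*Integral(1/(log(-_y) - 2*log(3) + log(5)), (_y, f(c)))/3 = C1 - c


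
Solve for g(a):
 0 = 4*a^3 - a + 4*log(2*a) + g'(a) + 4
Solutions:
 g(a) = C1 - a^4 + a^2/2 - 4*a*log(a) - a*log(16)


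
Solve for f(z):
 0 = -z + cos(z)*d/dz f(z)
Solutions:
 f(z) = C1 + Integral(z/cos(z), z)
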